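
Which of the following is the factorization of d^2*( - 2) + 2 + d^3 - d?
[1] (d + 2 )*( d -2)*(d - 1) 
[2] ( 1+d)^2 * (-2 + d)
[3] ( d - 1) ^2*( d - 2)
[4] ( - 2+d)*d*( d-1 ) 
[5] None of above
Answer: 5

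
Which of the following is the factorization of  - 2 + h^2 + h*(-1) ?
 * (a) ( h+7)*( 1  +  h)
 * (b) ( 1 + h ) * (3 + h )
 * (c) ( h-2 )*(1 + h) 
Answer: c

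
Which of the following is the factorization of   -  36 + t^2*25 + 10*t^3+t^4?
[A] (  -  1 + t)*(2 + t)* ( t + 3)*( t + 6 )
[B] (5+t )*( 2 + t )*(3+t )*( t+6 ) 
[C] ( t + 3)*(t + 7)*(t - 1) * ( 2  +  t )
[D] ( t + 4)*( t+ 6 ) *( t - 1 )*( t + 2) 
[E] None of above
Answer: A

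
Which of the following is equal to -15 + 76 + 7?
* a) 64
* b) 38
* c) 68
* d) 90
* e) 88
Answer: c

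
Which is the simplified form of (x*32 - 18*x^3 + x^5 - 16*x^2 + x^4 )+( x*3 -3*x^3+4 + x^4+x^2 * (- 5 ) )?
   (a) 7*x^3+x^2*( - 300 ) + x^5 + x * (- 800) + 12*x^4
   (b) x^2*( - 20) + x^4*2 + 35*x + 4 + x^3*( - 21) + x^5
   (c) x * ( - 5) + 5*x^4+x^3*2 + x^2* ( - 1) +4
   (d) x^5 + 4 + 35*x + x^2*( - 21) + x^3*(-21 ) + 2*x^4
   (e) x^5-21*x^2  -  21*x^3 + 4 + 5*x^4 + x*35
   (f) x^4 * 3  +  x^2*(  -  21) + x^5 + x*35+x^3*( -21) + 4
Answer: d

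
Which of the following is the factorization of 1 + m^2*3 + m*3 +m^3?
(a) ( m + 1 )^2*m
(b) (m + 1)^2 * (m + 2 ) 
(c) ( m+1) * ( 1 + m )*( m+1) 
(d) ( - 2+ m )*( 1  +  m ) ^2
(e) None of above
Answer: c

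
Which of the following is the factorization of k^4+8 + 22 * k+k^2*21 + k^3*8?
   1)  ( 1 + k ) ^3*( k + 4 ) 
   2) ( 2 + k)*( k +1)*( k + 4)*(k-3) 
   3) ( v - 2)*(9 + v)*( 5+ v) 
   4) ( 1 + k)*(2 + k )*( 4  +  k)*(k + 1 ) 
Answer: 4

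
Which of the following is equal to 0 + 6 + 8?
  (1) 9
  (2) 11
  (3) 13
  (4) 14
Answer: 4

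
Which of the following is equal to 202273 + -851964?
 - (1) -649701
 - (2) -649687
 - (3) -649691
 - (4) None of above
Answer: 3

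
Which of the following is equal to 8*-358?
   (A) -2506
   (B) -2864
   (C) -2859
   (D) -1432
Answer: B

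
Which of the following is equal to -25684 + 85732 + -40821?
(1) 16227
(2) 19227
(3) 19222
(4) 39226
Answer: 2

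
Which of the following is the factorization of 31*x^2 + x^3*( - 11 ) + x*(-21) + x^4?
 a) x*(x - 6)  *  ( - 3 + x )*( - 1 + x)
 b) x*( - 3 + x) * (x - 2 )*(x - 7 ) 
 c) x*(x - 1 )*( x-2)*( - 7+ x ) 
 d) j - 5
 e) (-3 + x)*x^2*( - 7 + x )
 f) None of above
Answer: f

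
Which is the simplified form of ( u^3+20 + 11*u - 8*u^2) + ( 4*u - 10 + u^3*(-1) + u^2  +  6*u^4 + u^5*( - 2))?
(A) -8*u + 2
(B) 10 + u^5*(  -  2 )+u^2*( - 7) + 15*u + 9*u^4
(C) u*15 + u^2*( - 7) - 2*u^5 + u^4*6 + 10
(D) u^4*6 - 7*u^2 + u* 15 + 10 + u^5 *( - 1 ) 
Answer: C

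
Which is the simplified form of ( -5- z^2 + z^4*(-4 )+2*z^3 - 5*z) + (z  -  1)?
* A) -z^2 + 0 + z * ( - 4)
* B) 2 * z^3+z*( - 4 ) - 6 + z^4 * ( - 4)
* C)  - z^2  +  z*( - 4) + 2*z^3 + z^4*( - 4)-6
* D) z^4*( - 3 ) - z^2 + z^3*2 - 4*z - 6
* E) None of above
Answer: C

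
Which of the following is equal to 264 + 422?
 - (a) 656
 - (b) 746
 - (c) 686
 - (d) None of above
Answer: c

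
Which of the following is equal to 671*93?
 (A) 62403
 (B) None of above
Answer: A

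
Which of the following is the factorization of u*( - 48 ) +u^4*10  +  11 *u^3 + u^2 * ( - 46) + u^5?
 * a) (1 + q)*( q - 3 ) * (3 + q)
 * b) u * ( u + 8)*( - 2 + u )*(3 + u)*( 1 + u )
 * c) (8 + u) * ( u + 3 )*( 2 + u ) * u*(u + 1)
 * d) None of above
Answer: b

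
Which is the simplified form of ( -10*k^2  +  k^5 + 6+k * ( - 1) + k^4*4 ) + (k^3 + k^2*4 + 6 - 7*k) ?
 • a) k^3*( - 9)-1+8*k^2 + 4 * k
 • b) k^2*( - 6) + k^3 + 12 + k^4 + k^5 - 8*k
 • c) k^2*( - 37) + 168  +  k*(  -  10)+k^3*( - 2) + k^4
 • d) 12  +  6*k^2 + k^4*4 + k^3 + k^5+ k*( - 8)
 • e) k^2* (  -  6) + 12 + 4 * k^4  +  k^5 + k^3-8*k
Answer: e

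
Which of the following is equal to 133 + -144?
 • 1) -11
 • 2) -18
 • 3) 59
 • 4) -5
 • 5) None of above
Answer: 1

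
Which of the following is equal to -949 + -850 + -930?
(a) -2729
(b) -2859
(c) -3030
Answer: a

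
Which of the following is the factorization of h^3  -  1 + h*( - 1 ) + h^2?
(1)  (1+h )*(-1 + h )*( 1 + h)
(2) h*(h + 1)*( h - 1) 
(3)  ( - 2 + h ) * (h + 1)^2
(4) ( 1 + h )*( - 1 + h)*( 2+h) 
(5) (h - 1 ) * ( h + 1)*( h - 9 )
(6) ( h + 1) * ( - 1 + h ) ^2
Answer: 1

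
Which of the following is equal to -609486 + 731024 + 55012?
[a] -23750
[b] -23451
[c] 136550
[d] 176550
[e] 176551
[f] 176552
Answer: d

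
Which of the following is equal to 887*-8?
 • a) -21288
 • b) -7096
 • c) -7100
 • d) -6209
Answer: b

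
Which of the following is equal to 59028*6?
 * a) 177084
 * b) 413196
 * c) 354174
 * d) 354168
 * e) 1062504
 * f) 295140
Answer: d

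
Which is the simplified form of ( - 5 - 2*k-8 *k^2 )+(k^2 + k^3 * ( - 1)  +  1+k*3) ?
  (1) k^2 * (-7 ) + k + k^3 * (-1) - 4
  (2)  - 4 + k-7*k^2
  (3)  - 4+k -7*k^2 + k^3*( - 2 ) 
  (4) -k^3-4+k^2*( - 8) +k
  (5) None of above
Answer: 1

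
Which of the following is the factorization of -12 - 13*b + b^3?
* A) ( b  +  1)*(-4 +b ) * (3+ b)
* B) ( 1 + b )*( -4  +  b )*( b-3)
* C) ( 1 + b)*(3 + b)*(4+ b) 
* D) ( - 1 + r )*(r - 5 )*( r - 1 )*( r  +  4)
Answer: A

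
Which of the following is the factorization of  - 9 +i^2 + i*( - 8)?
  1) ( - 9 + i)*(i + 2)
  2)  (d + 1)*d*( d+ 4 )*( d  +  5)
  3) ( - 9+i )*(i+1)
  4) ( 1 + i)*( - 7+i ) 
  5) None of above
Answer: 3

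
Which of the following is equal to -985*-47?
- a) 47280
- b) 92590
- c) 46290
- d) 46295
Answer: d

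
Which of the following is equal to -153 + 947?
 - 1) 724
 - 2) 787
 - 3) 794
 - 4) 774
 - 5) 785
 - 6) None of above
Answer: 3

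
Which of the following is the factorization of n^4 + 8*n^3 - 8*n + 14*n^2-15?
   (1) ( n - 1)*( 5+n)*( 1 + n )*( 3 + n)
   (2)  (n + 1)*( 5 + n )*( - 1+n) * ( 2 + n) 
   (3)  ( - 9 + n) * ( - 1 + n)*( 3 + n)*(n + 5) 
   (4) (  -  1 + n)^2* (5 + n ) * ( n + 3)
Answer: 1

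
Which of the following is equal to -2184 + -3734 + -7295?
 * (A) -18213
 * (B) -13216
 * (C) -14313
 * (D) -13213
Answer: D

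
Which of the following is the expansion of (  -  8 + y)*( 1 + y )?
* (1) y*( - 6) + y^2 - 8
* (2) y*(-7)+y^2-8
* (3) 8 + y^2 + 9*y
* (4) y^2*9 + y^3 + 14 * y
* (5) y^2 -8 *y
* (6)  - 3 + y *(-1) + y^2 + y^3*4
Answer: 2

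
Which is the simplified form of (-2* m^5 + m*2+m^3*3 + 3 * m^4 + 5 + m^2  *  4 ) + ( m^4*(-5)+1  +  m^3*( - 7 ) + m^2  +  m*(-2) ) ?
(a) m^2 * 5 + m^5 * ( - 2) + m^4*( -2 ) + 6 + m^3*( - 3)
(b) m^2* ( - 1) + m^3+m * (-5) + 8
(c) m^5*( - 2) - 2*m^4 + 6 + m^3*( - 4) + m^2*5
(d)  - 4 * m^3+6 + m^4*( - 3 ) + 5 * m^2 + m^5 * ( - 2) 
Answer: c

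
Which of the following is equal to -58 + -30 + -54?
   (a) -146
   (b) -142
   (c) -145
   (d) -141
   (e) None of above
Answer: b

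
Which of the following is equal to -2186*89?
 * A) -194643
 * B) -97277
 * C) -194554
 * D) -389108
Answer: C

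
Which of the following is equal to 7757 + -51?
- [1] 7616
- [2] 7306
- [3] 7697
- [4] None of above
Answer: 4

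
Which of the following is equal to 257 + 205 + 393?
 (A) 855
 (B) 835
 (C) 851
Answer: A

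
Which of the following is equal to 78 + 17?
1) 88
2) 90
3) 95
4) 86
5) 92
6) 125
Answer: 3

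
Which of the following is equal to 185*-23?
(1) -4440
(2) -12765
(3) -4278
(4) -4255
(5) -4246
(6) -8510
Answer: 4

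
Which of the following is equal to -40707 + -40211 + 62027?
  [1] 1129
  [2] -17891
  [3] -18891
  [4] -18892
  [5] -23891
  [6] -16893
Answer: 3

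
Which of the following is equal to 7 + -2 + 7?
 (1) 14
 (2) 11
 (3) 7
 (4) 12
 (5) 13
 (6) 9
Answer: 4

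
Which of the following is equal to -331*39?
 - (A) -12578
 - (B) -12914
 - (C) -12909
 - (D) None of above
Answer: C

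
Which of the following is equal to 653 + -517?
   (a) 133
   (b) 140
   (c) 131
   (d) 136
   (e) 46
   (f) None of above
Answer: d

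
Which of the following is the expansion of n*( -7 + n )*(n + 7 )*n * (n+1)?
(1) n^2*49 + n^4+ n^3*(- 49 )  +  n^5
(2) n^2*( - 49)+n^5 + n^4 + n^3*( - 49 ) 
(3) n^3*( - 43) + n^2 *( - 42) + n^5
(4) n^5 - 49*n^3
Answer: 2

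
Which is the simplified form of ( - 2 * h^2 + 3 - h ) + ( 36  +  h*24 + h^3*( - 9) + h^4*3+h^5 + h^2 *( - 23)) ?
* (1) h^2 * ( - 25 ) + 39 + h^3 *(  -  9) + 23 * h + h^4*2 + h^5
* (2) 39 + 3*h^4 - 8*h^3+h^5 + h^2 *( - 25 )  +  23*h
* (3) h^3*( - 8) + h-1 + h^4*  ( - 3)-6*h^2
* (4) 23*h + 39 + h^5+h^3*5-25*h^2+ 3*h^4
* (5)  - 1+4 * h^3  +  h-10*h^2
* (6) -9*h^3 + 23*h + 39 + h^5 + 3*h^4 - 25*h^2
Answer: 6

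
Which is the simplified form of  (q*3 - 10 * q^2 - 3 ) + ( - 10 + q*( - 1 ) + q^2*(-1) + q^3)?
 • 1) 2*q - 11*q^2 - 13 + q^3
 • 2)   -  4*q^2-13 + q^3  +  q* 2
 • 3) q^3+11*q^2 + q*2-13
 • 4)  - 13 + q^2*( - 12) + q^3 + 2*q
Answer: 1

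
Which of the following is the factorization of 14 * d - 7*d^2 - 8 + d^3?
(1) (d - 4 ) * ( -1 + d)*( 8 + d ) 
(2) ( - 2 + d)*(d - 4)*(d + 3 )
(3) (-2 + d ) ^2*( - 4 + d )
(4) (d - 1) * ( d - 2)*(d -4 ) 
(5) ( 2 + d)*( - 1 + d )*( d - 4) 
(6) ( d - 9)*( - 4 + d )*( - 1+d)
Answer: 4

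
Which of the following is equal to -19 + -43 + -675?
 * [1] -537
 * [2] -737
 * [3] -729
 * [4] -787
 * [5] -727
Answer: 2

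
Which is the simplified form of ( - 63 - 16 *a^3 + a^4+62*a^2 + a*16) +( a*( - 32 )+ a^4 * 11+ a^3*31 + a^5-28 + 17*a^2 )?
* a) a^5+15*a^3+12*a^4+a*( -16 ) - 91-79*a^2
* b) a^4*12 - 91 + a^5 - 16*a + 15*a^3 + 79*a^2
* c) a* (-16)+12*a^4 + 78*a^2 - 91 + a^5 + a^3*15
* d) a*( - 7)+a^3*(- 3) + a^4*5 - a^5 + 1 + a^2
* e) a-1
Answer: b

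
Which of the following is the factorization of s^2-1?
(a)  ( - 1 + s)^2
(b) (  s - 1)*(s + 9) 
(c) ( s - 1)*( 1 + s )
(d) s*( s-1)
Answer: c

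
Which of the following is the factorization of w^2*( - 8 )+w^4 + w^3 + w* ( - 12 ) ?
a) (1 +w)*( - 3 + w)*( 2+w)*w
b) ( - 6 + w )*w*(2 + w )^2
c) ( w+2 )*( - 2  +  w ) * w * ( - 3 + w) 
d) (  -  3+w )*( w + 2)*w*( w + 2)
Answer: d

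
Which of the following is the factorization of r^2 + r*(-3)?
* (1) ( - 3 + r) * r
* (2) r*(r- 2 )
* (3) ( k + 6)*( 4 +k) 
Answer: 1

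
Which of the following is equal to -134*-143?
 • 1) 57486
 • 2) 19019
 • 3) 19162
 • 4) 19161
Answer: 3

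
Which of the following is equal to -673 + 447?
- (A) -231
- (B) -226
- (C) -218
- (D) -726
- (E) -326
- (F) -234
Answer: B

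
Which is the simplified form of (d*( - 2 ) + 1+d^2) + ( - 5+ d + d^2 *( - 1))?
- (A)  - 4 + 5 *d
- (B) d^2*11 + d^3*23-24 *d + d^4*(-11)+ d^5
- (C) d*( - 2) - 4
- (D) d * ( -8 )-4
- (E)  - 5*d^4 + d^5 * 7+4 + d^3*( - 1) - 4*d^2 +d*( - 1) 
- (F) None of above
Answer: F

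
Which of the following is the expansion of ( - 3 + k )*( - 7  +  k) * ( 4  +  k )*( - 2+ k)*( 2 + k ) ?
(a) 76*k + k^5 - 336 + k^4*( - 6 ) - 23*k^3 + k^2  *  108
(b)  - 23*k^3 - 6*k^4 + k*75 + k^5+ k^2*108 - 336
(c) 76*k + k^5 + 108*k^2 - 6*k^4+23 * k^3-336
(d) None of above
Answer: a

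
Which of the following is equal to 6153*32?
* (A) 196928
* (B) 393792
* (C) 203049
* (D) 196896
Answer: D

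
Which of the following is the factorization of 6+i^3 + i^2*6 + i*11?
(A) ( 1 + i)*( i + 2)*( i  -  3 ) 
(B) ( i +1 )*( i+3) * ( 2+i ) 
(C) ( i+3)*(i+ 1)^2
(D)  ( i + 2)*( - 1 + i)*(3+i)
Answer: B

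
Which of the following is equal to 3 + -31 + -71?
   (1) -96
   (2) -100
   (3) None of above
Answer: 3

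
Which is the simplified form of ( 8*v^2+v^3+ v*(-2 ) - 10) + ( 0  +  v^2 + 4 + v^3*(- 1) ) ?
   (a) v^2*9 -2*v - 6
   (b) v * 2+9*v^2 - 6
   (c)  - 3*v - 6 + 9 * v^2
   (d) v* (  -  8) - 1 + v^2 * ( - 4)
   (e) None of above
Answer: a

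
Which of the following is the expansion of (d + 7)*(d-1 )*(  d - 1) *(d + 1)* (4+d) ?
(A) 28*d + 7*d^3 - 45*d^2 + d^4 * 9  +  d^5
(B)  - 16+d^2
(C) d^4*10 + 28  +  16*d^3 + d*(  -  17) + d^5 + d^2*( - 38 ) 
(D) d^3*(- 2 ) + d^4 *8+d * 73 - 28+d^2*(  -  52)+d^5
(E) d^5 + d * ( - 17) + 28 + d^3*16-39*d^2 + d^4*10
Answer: C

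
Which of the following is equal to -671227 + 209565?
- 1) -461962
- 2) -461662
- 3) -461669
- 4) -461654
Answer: 2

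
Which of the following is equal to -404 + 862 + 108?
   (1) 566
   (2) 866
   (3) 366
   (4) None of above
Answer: 1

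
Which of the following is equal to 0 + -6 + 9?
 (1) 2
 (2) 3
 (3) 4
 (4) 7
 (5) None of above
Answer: 2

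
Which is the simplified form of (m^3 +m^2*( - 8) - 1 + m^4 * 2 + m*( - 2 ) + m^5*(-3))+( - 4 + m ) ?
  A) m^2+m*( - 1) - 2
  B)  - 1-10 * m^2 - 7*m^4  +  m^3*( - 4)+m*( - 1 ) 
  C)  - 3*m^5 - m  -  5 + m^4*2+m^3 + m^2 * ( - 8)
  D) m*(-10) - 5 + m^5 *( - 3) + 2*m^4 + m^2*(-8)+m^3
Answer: C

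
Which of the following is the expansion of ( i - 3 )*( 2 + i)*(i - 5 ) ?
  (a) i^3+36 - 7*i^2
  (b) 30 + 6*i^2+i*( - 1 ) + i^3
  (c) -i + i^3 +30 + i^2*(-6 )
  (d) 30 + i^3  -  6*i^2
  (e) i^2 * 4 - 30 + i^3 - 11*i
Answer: c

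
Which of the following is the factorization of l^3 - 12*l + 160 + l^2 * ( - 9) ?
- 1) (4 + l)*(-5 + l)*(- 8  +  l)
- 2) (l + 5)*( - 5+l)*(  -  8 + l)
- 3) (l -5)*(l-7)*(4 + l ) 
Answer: 1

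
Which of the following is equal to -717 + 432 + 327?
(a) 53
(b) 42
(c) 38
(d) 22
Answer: b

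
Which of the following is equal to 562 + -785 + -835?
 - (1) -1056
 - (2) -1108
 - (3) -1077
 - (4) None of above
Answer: 4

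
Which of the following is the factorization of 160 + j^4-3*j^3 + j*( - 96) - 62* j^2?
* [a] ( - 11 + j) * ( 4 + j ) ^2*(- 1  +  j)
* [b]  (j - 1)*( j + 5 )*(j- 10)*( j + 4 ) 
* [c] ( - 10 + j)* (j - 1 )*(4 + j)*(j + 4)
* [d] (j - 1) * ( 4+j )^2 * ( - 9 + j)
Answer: c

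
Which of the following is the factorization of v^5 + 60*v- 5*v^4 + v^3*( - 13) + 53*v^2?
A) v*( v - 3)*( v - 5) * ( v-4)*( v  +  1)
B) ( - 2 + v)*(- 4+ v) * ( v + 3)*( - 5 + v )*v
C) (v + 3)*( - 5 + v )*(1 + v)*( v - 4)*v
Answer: C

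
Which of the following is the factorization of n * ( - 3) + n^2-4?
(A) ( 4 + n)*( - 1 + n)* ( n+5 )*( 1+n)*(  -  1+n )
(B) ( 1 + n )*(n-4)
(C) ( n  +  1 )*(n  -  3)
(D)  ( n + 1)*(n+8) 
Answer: B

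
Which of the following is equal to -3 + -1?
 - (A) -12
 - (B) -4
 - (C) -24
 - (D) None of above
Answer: B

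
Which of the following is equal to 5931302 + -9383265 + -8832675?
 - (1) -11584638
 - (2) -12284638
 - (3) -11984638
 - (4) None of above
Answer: 2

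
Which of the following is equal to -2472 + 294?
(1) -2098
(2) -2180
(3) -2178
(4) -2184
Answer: 3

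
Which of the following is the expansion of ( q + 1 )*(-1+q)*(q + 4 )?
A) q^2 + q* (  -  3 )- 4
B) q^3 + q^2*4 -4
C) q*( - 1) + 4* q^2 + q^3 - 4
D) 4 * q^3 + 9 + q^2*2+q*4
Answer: C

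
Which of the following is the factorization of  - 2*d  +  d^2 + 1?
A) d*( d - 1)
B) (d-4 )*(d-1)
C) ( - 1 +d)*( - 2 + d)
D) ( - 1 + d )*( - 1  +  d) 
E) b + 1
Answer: D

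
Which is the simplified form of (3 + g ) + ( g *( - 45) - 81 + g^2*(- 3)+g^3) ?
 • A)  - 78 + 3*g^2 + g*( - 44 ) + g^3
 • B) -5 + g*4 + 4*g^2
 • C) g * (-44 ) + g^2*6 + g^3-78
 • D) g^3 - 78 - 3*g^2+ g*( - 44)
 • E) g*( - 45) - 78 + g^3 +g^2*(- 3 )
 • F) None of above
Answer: D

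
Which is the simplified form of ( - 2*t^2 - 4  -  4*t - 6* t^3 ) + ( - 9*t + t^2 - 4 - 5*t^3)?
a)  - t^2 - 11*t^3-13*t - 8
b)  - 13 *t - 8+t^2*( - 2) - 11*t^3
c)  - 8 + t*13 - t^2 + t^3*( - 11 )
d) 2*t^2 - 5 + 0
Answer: a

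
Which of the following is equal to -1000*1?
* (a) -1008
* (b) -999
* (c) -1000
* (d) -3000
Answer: c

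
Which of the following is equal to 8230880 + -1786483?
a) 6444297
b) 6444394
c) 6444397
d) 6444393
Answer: c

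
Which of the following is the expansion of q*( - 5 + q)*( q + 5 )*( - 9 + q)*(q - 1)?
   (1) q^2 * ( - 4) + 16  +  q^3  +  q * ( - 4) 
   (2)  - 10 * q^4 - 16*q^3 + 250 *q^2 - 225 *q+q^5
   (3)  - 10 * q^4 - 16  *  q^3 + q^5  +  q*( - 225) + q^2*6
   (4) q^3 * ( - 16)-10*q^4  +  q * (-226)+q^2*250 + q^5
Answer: 2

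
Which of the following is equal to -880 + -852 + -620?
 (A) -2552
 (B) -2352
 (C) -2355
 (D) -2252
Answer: B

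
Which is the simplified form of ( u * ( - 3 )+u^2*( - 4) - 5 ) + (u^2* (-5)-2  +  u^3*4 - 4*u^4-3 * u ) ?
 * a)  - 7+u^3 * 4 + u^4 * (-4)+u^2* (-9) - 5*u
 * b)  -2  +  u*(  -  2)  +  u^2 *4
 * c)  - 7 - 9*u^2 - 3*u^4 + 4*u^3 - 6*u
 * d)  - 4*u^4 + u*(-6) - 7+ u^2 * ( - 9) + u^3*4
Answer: d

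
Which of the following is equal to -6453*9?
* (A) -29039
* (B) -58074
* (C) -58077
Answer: C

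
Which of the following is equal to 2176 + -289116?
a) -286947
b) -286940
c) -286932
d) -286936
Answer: b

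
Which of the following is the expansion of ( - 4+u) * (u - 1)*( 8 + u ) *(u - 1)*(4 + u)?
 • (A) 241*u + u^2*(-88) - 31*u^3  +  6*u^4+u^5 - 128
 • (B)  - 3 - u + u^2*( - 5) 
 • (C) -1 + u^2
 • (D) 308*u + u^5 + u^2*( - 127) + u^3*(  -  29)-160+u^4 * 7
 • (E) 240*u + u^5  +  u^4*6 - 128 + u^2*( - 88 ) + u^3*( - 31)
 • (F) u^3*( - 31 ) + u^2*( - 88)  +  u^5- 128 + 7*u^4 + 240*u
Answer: E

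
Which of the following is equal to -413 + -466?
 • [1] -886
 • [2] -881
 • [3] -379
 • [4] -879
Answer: 4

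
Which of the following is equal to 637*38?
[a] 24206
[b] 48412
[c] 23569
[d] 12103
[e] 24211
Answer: a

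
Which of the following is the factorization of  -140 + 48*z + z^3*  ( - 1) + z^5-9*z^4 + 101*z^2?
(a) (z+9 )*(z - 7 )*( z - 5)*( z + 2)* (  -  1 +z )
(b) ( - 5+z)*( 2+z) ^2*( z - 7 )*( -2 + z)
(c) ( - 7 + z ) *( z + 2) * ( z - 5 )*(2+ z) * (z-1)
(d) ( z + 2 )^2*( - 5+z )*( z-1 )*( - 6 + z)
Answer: c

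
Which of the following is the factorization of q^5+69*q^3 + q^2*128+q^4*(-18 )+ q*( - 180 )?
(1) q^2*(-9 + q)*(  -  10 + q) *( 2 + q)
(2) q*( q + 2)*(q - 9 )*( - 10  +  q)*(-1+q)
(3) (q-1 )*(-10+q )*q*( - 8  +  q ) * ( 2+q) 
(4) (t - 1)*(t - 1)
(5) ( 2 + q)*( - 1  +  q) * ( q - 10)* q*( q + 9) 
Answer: 2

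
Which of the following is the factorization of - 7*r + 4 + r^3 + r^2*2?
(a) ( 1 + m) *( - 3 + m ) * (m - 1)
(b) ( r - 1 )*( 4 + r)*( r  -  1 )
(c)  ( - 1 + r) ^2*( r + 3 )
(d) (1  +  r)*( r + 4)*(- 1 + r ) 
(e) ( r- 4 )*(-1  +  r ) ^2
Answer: b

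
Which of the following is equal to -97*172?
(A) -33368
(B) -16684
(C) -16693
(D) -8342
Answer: B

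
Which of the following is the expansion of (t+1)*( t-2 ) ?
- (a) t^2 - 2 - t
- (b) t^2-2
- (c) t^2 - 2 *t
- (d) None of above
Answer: a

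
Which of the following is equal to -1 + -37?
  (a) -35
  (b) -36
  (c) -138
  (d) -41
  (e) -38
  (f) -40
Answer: e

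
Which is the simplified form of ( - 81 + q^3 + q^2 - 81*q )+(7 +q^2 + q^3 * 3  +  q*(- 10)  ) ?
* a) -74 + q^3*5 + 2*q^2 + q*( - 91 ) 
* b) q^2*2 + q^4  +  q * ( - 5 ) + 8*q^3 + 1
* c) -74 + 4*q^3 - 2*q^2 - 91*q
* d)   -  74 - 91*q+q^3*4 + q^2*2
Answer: d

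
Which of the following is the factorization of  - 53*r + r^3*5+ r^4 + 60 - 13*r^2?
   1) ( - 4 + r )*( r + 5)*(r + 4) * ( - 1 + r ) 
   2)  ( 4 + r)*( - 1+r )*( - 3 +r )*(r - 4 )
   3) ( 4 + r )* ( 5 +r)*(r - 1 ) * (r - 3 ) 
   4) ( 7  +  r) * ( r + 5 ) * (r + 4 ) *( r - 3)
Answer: 3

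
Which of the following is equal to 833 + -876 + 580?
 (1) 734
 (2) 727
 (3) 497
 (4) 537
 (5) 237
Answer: 4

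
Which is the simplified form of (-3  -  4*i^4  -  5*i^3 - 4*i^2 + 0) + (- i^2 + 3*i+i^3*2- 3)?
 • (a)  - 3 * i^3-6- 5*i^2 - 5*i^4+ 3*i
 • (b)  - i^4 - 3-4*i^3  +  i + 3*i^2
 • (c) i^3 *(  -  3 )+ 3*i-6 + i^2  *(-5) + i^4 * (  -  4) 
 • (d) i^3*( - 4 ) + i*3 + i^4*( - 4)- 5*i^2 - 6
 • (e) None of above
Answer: c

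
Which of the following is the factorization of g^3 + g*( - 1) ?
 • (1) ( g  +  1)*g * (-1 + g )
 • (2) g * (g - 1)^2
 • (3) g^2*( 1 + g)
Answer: 1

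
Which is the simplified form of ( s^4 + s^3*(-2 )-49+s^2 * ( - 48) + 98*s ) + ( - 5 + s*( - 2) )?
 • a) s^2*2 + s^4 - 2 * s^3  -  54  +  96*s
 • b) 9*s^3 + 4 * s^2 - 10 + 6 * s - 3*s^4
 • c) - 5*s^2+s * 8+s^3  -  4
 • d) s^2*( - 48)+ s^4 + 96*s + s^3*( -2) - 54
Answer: d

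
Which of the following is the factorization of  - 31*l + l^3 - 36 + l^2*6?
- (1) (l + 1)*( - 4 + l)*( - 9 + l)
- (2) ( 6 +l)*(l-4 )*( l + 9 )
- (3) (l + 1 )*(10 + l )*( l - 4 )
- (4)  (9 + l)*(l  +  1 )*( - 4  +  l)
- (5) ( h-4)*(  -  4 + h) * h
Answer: 4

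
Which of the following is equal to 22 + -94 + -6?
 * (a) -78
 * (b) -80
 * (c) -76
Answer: a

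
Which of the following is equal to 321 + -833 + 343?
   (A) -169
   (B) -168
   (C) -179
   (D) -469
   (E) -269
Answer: A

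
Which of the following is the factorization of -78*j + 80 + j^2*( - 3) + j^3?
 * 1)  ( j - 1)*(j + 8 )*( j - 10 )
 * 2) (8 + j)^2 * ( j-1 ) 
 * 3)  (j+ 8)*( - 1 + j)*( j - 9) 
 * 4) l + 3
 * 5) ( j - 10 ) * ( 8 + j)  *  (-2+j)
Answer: 1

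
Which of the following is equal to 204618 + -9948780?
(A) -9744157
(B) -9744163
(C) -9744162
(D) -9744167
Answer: C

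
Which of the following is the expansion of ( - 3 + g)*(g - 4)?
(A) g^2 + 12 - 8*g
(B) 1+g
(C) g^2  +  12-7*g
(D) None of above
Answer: C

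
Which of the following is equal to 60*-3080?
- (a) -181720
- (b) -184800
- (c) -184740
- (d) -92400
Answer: b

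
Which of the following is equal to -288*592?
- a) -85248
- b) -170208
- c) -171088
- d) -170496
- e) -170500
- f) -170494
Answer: d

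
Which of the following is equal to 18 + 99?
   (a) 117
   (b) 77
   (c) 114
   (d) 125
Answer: a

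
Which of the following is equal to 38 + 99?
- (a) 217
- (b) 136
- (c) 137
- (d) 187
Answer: c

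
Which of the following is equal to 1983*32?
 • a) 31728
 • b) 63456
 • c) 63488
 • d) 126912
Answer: b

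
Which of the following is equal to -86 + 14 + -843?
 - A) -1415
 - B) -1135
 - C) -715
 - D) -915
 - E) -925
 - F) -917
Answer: D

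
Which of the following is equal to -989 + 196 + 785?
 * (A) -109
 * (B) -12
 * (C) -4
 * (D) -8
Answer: D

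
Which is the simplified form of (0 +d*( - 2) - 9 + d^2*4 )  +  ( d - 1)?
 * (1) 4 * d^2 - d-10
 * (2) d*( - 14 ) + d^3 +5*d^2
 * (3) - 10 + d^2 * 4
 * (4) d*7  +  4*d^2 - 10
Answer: 1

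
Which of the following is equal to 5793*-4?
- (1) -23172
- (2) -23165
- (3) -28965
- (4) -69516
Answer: 1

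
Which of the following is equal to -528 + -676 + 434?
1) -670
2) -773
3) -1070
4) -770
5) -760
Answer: 4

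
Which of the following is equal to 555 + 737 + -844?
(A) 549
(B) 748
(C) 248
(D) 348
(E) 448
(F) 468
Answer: E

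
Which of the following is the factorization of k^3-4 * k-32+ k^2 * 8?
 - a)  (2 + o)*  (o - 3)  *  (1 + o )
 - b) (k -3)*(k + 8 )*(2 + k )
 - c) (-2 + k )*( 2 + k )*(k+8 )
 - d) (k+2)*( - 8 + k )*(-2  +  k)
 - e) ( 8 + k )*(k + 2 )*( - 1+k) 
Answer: c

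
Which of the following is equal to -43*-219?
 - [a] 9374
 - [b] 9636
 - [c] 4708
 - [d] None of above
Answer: d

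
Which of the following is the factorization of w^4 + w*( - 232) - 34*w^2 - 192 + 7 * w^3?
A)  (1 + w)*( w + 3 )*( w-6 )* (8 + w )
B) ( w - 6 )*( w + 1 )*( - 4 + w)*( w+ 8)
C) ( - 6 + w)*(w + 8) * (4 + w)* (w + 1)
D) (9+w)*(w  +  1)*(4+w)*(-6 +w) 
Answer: C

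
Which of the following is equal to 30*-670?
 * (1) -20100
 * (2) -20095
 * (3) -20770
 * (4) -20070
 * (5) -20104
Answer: 1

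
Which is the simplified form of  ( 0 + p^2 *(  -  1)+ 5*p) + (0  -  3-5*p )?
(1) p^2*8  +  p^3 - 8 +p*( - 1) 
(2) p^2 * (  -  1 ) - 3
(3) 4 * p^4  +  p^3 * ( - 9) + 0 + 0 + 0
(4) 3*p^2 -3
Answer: 2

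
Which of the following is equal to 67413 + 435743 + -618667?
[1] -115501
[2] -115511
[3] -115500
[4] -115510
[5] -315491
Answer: 2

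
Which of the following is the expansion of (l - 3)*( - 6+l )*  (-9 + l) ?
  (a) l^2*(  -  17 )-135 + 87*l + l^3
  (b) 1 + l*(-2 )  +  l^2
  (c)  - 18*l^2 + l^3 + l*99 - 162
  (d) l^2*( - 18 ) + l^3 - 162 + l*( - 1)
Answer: c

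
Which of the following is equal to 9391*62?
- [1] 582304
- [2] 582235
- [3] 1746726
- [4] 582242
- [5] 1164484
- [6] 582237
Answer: 4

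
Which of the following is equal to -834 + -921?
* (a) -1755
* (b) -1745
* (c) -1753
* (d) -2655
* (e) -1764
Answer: a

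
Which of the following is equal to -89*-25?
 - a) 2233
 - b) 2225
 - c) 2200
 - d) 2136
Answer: b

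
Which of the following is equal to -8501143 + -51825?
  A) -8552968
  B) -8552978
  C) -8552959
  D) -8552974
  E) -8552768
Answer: A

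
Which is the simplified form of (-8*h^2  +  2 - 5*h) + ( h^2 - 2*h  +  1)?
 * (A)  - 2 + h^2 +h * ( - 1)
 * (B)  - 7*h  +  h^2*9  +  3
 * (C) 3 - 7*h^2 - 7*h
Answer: C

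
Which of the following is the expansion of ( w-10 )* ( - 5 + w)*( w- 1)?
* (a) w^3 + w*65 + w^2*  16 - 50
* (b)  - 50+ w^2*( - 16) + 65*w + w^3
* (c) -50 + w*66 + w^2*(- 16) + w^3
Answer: b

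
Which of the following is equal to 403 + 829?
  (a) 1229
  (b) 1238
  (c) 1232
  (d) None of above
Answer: c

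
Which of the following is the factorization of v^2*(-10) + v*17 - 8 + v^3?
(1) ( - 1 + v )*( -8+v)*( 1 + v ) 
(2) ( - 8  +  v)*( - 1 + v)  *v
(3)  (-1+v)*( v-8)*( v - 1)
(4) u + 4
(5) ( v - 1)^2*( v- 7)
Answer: 3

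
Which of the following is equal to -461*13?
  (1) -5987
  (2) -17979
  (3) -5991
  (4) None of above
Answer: 4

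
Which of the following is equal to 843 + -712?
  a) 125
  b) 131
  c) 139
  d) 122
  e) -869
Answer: b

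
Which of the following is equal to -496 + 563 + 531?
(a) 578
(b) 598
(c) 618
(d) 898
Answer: b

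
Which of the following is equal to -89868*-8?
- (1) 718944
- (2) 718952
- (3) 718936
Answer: 1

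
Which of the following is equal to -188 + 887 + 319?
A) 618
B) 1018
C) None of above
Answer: B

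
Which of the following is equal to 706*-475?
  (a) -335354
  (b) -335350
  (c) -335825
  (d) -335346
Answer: b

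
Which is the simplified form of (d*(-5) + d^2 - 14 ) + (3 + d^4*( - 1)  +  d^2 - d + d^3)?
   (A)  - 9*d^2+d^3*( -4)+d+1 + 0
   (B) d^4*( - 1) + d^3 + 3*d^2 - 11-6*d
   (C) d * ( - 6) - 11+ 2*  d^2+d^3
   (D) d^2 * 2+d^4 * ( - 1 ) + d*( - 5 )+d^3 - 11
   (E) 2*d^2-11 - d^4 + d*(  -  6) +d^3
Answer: E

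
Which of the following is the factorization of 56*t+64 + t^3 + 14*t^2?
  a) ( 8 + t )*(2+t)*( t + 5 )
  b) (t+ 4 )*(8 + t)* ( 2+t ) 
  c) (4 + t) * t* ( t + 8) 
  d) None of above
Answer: b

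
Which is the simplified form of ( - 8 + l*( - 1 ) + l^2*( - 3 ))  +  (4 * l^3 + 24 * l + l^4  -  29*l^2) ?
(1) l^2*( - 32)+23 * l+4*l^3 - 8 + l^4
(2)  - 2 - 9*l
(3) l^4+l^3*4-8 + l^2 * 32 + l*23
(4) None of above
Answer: 1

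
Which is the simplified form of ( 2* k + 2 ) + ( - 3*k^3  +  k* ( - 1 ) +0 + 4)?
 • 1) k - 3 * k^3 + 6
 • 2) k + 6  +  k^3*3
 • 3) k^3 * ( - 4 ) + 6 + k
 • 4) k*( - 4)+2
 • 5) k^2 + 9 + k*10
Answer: 1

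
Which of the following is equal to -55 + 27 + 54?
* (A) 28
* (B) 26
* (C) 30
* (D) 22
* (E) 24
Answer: B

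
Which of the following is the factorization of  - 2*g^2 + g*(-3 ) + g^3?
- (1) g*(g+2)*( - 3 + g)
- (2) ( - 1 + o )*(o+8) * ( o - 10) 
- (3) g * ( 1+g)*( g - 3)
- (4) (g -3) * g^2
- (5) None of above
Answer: 3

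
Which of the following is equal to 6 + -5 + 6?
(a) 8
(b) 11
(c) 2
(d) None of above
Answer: d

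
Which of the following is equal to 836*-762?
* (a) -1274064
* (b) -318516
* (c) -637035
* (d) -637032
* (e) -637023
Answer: d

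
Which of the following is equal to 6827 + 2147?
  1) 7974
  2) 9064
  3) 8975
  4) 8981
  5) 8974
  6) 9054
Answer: 5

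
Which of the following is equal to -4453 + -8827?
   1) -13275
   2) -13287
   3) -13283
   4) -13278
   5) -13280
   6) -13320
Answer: 5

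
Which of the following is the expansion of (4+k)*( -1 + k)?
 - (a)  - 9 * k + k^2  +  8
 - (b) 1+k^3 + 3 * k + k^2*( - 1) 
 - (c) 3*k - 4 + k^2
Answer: c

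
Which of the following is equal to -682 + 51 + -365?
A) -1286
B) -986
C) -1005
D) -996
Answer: D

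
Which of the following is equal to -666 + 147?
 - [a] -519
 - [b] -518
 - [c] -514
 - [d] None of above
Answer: a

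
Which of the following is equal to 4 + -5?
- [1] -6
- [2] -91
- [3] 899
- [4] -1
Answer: 4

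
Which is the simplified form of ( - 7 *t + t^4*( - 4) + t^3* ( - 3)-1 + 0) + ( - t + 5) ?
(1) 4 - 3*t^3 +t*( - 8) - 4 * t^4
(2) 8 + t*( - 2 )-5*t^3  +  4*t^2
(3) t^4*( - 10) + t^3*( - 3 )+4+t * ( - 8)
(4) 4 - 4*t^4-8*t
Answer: 1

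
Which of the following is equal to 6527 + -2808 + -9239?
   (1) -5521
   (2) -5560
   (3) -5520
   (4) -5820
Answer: 3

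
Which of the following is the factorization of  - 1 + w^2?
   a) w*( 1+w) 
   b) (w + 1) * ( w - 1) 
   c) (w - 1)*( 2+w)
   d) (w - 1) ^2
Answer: b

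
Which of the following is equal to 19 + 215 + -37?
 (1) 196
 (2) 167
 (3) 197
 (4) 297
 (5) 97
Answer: 3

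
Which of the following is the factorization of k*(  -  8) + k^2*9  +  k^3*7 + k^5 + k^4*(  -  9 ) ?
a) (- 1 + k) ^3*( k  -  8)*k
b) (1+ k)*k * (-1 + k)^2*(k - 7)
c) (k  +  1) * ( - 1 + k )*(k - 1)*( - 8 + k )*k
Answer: c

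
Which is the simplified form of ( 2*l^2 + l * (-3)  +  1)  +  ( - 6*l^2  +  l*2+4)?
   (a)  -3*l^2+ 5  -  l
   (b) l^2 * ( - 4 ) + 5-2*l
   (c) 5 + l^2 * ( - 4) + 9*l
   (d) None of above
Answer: d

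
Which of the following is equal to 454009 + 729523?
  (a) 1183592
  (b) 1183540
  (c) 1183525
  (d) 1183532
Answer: d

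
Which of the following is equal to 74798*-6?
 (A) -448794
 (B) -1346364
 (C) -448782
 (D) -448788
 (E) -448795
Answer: D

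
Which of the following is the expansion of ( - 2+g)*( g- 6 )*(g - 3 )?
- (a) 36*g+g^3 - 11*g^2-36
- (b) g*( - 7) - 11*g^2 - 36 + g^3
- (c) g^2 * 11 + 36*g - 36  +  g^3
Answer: a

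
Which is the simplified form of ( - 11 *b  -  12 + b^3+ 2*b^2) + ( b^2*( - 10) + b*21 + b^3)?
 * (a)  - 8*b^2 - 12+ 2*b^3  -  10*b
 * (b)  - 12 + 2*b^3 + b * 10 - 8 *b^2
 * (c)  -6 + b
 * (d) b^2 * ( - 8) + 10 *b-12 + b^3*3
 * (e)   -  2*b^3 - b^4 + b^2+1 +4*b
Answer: b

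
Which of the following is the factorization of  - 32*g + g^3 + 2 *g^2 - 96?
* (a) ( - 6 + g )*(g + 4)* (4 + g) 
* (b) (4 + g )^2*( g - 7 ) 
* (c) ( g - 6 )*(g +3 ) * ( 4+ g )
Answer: a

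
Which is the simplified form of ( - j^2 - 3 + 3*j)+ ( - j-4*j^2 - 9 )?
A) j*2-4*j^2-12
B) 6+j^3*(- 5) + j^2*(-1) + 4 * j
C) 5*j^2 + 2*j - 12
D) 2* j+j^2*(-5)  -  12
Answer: D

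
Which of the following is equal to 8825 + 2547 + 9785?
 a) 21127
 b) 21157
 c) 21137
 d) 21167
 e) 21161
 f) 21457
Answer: b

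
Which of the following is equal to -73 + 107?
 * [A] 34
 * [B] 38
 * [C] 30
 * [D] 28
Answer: A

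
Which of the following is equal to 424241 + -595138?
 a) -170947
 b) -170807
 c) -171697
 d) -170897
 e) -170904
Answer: d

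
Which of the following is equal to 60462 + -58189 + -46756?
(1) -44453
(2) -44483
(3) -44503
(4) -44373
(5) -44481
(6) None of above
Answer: 2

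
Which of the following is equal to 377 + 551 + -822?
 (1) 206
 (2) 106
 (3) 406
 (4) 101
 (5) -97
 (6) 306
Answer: 2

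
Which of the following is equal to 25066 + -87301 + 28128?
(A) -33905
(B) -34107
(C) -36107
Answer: B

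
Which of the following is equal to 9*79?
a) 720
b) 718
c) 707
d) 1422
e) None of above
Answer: e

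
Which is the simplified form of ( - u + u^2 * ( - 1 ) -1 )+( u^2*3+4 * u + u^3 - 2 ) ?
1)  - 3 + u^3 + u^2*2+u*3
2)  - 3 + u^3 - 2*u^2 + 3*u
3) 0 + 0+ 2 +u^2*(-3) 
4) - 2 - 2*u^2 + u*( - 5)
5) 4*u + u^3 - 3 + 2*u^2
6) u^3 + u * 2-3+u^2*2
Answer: 1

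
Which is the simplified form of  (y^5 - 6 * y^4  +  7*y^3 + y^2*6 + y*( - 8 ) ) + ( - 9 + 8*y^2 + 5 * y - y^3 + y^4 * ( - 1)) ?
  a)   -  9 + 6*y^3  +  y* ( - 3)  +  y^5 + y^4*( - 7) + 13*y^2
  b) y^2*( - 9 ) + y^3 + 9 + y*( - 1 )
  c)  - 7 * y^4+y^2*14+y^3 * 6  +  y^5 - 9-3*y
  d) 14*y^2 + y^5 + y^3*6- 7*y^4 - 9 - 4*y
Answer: c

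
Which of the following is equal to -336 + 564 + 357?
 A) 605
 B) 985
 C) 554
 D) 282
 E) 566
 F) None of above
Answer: F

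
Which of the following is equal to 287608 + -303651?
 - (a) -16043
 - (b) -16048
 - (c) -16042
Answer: a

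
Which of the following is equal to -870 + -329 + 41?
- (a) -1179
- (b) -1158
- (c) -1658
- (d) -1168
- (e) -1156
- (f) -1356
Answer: b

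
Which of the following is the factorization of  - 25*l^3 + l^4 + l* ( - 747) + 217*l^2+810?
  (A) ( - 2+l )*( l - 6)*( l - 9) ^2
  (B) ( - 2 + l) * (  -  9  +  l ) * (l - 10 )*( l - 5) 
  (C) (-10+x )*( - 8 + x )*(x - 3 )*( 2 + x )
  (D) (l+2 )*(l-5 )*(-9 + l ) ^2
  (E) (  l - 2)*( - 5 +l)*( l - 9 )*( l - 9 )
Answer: E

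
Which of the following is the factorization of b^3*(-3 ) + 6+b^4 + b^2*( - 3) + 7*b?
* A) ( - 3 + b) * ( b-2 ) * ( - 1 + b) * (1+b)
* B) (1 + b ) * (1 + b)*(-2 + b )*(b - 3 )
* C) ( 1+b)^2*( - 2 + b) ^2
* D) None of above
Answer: B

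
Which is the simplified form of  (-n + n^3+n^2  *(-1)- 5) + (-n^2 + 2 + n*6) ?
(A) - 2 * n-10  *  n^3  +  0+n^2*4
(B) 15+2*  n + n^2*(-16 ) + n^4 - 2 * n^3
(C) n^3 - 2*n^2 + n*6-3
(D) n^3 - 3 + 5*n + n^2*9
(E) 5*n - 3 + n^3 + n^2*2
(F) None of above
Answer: F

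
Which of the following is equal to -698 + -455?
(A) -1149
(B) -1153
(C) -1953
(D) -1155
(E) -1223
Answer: B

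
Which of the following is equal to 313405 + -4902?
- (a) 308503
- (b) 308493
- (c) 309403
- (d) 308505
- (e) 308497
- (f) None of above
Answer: a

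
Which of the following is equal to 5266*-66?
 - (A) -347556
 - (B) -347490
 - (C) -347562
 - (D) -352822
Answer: A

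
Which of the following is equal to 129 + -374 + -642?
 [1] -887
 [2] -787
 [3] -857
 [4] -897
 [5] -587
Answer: 1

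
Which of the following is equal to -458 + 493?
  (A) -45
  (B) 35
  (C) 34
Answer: B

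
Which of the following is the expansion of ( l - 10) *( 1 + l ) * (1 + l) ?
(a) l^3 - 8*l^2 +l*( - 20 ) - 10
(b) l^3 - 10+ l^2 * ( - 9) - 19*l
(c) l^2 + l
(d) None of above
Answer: d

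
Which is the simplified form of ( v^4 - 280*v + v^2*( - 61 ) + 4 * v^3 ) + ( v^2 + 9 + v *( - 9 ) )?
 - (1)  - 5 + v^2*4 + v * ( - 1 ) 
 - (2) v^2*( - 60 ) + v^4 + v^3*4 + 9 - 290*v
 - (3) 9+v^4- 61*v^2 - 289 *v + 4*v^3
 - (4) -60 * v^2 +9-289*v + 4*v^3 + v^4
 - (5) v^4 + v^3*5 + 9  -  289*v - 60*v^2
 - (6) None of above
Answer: 4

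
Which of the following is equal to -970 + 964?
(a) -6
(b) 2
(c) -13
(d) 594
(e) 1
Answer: a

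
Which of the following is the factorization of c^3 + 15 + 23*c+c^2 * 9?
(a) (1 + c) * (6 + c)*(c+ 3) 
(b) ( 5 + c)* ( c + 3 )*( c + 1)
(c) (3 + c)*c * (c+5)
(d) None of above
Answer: b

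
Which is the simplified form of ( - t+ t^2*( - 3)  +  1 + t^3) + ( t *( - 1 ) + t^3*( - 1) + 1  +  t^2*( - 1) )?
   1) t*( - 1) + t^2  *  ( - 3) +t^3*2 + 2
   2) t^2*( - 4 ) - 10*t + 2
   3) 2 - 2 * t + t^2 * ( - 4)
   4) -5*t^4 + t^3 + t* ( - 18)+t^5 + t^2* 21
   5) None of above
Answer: 3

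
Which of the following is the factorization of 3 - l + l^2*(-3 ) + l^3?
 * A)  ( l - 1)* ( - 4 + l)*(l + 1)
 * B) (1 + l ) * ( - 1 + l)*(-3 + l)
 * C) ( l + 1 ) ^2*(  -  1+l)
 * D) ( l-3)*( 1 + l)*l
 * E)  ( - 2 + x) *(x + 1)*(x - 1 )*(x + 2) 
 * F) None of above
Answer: B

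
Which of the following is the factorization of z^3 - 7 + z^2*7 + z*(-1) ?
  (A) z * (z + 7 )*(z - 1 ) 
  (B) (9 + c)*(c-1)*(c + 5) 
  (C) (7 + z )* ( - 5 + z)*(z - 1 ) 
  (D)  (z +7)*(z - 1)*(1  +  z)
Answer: D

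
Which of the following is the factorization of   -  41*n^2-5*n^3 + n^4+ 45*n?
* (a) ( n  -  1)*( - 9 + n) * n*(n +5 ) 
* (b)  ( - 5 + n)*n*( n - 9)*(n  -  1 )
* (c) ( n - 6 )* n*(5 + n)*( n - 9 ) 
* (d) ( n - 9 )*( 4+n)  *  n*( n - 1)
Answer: a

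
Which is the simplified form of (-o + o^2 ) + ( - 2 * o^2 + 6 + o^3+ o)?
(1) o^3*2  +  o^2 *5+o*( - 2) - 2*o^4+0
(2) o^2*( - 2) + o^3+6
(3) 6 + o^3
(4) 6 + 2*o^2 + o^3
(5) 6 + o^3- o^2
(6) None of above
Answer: 5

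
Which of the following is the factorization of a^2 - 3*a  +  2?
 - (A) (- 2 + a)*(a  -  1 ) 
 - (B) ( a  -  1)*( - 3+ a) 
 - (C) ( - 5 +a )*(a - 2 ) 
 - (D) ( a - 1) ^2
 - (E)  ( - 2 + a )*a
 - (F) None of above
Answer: A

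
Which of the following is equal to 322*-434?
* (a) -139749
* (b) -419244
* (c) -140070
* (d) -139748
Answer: d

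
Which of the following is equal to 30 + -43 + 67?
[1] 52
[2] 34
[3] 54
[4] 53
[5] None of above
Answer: 3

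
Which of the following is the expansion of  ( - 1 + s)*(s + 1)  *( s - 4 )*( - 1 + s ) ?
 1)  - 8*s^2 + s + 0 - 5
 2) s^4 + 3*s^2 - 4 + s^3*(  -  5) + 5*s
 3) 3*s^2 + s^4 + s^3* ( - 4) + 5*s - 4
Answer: 2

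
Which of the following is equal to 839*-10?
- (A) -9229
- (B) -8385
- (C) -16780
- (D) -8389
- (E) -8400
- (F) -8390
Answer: F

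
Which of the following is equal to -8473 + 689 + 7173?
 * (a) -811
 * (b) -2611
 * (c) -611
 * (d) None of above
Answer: c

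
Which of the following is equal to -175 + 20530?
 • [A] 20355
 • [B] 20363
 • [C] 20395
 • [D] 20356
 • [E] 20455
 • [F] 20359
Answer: A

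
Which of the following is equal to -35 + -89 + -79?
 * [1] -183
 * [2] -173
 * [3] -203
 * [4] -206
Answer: 3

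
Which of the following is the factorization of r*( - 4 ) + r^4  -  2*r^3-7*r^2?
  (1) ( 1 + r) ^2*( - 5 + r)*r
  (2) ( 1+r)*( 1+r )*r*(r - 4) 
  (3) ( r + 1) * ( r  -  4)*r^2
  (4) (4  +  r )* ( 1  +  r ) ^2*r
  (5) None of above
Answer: 2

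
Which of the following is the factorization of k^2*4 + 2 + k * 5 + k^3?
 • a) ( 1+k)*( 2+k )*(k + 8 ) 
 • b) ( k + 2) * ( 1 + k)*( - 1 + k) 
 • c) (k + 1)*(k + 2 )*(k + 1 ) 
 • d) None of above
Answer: c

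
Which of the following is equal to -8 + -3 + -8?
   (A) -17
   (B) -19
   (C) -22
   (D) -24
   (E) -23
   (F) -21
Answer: B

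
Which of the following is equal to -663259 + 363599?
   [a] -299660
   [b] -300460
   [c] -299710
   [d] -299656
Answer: a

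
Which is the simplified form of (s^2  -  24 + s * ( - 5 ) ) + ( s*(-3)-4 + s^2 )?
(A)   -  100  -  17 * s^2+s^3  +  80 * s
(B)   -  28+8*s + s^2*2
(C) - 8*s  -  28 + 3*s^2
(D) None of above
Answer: D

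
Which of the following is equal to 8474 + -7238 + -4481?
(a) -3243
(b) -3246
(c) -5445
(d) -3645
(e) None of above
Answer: e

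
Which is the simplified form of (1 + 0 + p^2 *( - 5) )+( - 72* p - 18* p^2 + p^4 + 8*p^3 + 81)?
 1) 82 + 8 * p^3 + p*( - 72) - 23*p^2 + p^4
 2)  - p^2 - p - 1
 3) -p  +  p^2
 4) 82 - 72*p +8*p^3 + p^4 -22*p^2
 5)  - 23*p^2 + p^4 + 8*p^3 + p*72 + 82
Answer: 1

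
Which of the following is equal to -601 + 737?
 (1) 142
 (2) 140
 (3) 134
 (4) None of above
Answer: 4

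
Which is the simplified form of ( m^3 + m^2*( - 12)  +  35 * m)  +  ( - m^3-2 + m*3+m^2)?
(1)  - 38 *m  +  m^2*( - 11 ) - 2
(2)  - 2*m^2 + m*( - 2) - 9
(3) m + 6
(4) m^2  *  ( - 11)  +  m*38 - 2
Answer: 4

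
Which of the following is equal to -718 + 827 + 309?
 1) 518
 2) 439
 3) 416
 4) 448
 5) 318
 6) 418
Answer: 6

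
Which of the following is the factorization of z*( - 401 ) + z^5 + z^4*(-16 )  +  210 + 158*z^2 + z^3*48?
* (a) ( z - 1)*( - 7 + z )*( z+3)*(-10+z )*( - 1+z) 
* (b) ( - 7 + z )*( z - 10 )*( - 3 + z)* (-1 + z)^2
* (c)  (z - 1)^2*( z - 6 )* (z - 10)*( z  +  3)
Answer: a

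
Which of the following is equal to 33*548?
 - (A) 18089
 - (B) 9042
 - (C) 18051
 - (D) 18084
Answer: D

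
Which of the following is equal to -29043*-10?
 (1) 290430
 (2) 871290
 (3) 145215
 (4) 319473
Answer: 1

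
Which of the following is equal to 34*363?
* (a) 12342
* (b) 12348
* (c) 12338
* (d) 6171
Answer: a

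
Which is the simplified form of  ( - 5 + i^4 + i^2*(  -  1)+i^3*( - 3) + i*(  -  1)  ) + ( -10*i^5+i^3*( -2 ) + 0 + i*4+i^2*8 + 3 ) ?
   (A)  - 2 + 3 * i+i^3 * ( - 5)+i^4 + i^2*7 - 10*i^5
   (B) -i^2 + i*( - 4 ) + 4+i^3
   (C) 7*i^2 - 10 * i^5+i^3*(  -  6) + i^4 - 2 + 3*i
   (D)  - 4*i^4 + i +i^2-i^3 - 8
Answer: A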